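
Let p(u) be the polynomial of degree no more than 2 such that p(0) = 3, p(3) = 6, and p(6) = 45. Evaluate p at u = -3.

Using the Lagrange interpolation formula with nodes 0, 3, 6:
  L_0(u) = (u - 3)(u - 6) / 18
  L_1(u) = u(u - 6) / -9
  L_2(u) = u(u - 3) / 18
Then p(u) = 3·L_0(u) + 6·L_1(u) + 45·L_2(u).
Expanding and collecting terms gives p(u) = 2u^2 - 5u + 3.
Evaluating at u = -3: p(-3) = 36.

36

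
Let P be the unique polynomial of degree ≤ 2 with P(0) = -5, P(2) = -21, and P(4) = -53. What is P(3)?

Write P(x) = ax^2 + bx + c. Substituting each data point gives a linear system:
  c = -5
  4a + 2b + c = -21
  16a + 4b + c = -53
Solving the system yields a = -2, b = -4, c = -5.
So P(x) = -2x² - 4x - 5.
Then P(3) = -35.

-35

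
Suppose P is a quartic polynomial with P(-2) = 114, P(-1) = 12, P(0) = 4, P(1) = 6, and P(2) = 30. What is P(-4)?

Forward differences of the values at s = -2, -1, 0, 1, 2:
  P  : 114  12  4  6  30
  Δ  : -102  -8  2  24
  Δ^2: 94  10  22
  Δ^3: -84  12
  Δ^4: 96
The fourth differences are constant, confirming degree 4.
Interpolating (Newton forward form) and evaluating at s = -4 gives P(-4) = 1416.

1416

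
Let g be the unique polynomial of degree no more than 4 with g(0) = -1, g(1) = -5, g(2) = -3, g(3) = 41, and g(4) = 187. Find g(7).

Forward differences of the values at u = 0, 1, 2, 3, 4:
  g  : -1  -5  -3  41  187
  Δ  : -4  2  44  146
  Δ^2: 6  42  102
  Δ^3: 36  60
  Δ^4: 24
The fourth differences are constant, confirming degree 4.
Interpolating (Newton forward form) and evaluating at u = 7 gives g(7) = 2197.

2197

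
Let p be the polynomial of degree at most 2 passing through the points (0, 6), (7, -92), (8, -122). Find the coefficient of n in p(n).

Write p(n) = an^2 + bn + c. Substituting each data point gives a linear system:
  c = 6
  49a + 7b + c = -92
  64a + 8b + c = -122
Solving the system yields a = -2, b = 0, c = 6.
So p(n) = -2n^2 + 6.
The coefficient of n is 0.

0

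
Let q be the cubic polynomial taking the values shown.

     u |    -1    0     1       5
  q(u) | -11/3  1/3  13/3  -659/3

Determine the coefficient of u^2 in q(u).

0

Write q(u) = au^3 + bu^2 + cu + d. Substituting each data point gives a linear system:
  -a + b - c + d = -11/3
  d = 1/3
  a + b + c + d = 13/3
  125a + 25b + 5c + d = -659/3
Solving the system yields a = -2, b = 0, c = 6, d = 1/3.
So q(u) = -2u³ + 6u + 1/3.
The coefficient of u^2 is 0.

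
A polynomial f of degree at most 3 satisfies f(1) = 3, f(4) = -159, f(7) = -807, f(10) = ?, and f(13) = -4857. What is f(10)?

-2265

On equispaced nodes a degree-3 polynomial has vanishing fourth forward difference, so
  f(1) - 4·f(4) + 6·f(7) - 4·f(10) + f(13) = 0.
Substituting the known values and solving for f(10):
  -4·f(10) = 9060
  f(10) = -2265.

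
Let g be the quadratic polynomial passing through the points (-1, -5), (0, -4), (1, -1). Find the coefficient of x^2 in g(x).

1

Write g(x) = ax^2 + bx + c. Substituting each data point gives a linear system:
  a - b + c = -5
  c = -4
  a + b + c = -1
Solving the system yields a = 1, b = 2, c = -4.
So g(x) = x^2 + 2x - 4.
The leading coefficient is 1.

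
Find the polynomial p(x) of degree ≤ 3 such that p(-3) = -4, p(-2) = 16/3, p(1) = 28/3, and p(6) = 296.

p(x) = x^3 + 2x^2 + (1/3)x + 6

Write p(x) = ax^3 + bx^2 + cx + d. Substituting each data point gives a linear system:
  -27a + 9b - 3c + d = -4
  -8a + 4b - 2c + d = 16/3
  a + b + c + d = 28/3
  216a + 36b + 6c + d = 296
Solving the system yields a = 1, b = 2, c = 1/3, d = 6.
So p(x) = x^3 + 2x^2 + (1/3)x + 6.
Check: p(1) = 28/3. ✓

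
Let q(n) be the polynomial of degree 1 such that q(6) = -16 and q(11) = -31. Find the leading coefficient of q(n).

Write q(n) = an + b. Substituting each data point gives a linear system:
  6a + b = -16
  11a + b = -31
Solving the system yields a = -3, b = 2.
So q(n) = -3n + 2.
The leading coefficient is -3.

-3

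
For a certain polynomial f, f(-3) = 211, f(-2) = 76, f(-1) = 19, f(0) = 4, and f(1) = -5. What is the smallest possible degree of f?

3

Forward differences of the values at s = -3, -2, -1, 0, 1:
  f  : 211  76  19  4  -5
  Δ  : -135  -57  -15  -9
  Δ^2: 78  42  6
  Δ^3: -36  -36
  Δ^4: 0
The third differences are constant (-36) and nonzero, while all higher differences vanish, so the minimal degree is 3.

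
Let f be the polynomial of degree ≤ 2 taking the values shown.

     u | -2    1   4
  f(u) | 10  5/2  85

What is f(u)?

f(u) = 5u^2 + (5/2)u - 5

Using the Lagrange interpolation formula with nodes -2, 1, 4:
  L_0(u) = (u - 1)(u - 4) / 18
  L_1(u) = (u + 2)(u - 4) / -9
  L_2(u) = (u + 2)(u - 1) / 18
Then f(u) = 10·L_0(u) + 5/2·L_1(u) + 85·L_2(u).
Expanding and collecting terms gives f(u) = 5u² + (5/2)u - 5.
Check: f(-2) = 10. ✓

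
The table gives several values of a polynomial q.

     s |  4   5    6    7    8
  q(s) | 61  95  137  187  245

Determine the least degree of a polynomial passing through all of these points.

Forward differences of the values at s = 4, 5, 6, 7, 8:
  q  : 61  95  137  187  245
  Δ  : 34  42  50  58
  Δ^2: 8  8  8
  Δ^3: 0  0
  Δ^4: 0
The second differences are constant (8) and nonzero, while all higher differences vanish, so the minimal degree is 2.

2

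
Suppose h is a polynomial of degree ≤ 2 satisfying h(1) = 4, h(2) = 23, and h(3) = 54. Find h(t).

h(t) = 6t^2 + t - 3

Write h(t) = at^2 + bt + c. Substituting each data point gives a linear system:
  a + b + c = 4
  4a + 2b + c = 23
  9a + 3b + c = 54
Solving the system yields a = 6, b = 1, c = -3.
So h(t) = 6t^2 + t - 3.
Check: h(1) = 4. ✓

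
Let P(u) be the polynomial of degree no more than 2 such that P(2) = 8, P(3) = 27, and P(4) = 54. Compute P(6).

Write P(u) = au^2 + bu + c. Substituting each data point gives a linear system:
  4a + 2b + c = 8
  9a + 3b + c = 27
  16a + 4b + c = 54
Solving the system yields a = 4, b = -1, c = -6.
So P(u) = 4u² - u - 6.
Then P(6) = 132.

132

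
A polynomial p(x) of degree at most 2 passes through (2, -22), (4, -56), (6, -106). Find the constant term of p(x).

Write p(x) = ax^2 + bx + c. Substituting each data point gives a linear system:
  4a + 2b + c = -22
  16a + 4b + c = -56
  36a + 6b + c = -106
Solving the system yields a = -2, b = -5, c = -4.
So p(x) = -2x^2 - 5x - 4.
The constant term is -4.

-4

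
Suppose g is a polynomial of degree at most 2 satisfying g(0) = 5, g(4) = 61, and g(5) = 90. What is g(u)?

g(u) = 3u^2 + 2u + 5

Using the Lagrange interpolation formula with nodes 0, 4, 5:
  L_0(u) = (u - 4)(u - 5) / 20
  L_1(u) = u(u - 5) / -4
  L_2(u) = u(u - 4) / 5
Then g(u) = 5·L_0(u) + 61·L_1(u) + 90·L_2(u).
Expanding and collecting terms gives g(u) = 3u^2 + 2u + 5.
Check: g(5) = 90. ✓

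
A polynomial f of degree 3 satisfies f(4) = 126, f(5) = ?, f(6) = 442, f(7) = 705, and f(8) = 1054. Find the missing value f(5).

The 4 known points determine the degree-3 polynomial uniquely.
Write f(x) = ax^3 + bx^2 + cx + d. Substituting each data point gives a linear system:
  64a + 16b + 4c + d = 126
  216a + 36b + 6c + d = 442
  343a + 49b + 7c + d = 705
  512a + 64b + 8c + d = 1054
Solving the system yields a = 2, b = 1, c = -4, d = -2.
So f(x) = 2x^3 + x^2 - 4x - 2.
Then f(5) = 253.

253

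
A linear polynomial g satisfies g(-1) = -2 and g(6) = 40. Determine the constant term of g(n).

Write g(n) = an + b. Substituting each data point gives a linear system:
  -a + b = -2
  6a + b = 40
Solving the system yields a = 6, b = 4.
So g(n) = 6n + 4.
The constant term is 4.

4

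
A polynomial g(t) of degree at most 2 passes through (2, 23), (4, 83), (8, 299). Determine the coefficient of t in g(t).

Write g(t) = at^2 + bt + c. Substituting each data point gives a linear system:
  4a + 2b + c = 23
  16a + 4b + c = 83
  64a + 8b + c = 299
Solving the system yields a = 4, b = 6, c = -5.
So g(t) = 4t² + 6t - 5.
The coefficient of t is 6.

6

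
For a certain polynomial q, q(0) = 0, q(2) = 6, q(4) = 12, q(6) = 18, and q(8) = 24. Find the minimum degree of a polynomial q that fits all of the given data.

1

Forward differences of the values at t = 0, 2, 4, 6, 8:
  q  : 0  6  12  18  24
  Δ  : 6  6  6  6
  Δ^2: 0  0  0
  Δ^3: 0  0
  Δ^4: 0
The first differences are constant (6) and nonzero, while all higher differences vanish, so the minimal degree is 1.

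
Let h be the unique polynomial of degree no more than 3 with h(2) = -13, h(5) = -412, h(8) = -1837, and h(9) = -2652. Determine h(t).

Write h(t) = at^3 + bt^2 + ct + d. Substituting each data point gives a linear system:
  8a + 4b + 2c + d = -13
  125a + 25b + 5c + d = -412
  512a + 64b + 8c + d = -1837
  729a + 81b + 9c + d = -2652
Solving the system yields a = -4, b = 3, c = 2, d = 3.
So h(t) = -4t^3 + 3t^2 + 2t + 3.
Check: h(9) = -2652. ✓

h(t) = -4t^3 + 3t^2 + 2t + 3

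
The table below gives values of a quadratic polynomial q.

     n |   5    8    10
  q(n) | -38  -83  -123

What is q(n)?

Write q(n) = an^2 + bn + c. Substituting each data point gives a linear system:
  25a + 5b + c = -38
  64a + 8b + c = -83
  100a + 10b + c = -123
Solving the system yields a = -1, b = -2, c = -3.
So q(n) = -n^2 - 2n - 3.
Check: q(8) = -83. ✓

q(n) = -n^2 - 2n - 3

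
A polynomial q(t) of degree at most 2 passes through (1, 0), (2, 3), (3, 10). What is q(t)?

q(t) = 2t^2 - 3t + 1

Write q(t) = at^2 + bt + c. Substituting each data point gives a linear system:
  a + b + c = 0
  4a + 2b + c = 3
  9a + 3b + c = 10
Solving the system yields a = 2, b = -3, c = 1.
So q(t) = 2t^2 - 3t + 1.
Check: q(2) = 3. ✓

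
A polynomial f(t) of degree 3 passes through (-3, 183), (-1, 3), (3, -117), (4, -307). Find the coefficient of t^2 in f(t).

Write f(t) = at^3 + bt^2 + ct + d. Substituting each data point gives a linear system:
  -27a + 9b - 3c + d = 183
  -a + b - c + d = 3
  27a + 9b + 3c + d = -117
  64a + 16b + 4c + d = -307
Solving the system yields a = -6, b = 4, c = 4, d = -3.
So f(t) = -6t³ + 4t² + 4t - 3.
The coefficient of t^2 is 4.

4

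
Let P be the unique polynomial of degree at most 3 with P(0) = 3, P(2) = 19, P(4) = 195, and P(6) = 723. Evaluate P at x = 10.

Forward differences of the values at x = 0, 2, 4, 6:
  P  : 3  19  195  723
  Δ  : 16  176  528
  Δ^2: 160  352
  Δ^3: 192
The third differences are constant, confirming degree 3.
Interpolating (Newton forward form) and evaluating at x = 10 gives P(10) = 3603.

3603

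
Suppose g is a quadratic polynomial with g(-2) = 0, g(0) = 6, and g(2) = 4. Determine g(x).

Write g(x) = ax^2 + bx + c. Substituting each data point gives a linear system:
  4a - 2b + c = 0
  c = 6
  4a + 2b + c = 4
Solving the system yields a = -1, b = 1, c = 6.
So g(x) = -x² + x + 6.
Check: g(-2) = 0. ✓

g(x) = -x^2 + x + 6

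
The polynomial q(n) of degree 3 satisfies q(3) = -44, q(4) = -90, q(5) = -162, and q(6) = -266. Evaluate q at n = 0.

-2

Using the Lagrange interpolation formula with nodes 3, 4, 5, 6:
  L_0(n) = (n - 4)(n - 5)(n - 6) / -6
  L_1(n) = (n - 3)(n - 5)(n - 6) / 2
  L_2(n) = (n - 3)(n - 4)(n - 6) / -2
  L_3(n) = (n - 3)(n - 4)(n - 5) / 6
Then q(n) = -44·L_0(n) - 90·L_1(n) - 162·L_2(n) - 266·L_3(n).
Expanding and collecting terms gives q(n) = -n^3 - n^2 - 2n - 2.
Evaluating at n = 0: q(0) = -2.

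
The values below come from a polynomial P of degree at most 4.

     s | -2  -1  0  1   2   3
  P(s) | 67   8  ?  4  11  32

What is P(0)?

On equispaced nodes a degree-4 polynomial has vanishing fifth forward difference, so
  - P(-2) + 5·P(-1) - 10·P(0) + 10·P(1) - 5·P(2) + P(3) = 0.
Substituting the known values and solving for P(0):
  -10·P(0) = 10
  P(0) = -1.

-1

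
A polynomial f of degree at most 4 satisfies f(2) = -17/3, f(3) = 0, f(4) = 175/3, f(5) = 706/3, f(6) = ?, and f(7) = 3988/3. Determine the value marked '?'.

On equispaced nodes a degree-4 polynomial has vanishing fifth forward difference, so
  - f(2) + 5·f(3) - 10·f(4) + 10·f(5) - 5·f(6) + f(7) = 0.
Substituting the known values and solving for f(6):
  -5·f(6) = -3105
  f(6) = 621.

621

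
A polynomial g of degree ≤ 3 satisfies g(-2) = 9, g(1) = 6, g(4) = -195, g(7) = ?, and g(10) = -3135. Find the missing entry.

-1080

The 4 known points determine the degree-3 polynomial uniquely.
Write g(x) = ax^3 + bx^2 + cx + d. Substituting each data point gives a linear system:
  -8a + 4b - 2c + d = 9
  a + b + c + d = 6
  64a + 16b + 4c + d = -195
  1000a + 100b + 10c + d = -3135
Solving the system yields a = -3, b = -2, c = 6, d = 5.
So g(x) = -3x^3 - 2x^2 + 6x + 5.
Then g(7) = -1080.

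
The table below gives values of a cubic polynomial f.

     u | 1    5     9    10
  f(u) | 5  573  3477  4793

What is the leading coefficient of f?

Write f(u) = au^3 + bu^2 + cu + d. Substituting each data point gives a linear system:
  a + b + c + d = 5
  125a + 25b + 5c + d = 573
  729a + 81b + 9c + d = 3477
  1000a + 100b + 10c + d = 4793
Solving the system yields a = 5, b = -2, c = -1, d = 3.
So f(u) = 5u^3 - 2u^2 - u + 3.
The leading coefficient is 5.

5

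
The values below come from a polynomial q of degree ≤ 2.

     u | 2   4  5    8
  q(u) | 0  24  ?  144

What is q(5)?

The 3 known points determine the degree-2 polynomial uniquely.
Write q(u) = au^2 + bu + c. Substituting each data point gives a linear system:
  4a + 2b + c = 0
  16a + 4b + c = 24
  64a + 8b + c = 144
Solving the system yields a = 3, b = -6, c = 0.
So q(u) = 3u² - 6u.
Then q(5) = 45.

45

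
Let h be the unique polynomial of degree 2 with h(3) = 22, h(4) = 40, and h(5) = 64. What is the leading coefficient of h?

Write h(s) = as^2 + bs + c. Substituting each data point gives a linear system:
  9a + 3b + c = 22
  16a + 4b + c = 40
  25a + 5b + c = 64
Solving the system yields a = 3, b = -3, c = 4.
So h(s) = 3s² - 3s + 4.
The leading coefficient is 3.

3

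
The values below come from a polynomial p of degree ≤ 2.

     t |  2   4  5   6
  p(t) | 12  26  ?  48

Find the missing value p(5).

36

The 3 known points determine the degree-2 polynomial uniquely.
Write p(t) = at^2 + bt + c. Substituting each data point gives a linear system:
  4a + 2b + c = 12
  16a + 4b + c = 26
  36a + 6b + c = 48
Solving the system yields a = 1, b = 1, c = 6.
So p(t) = t^2 + t + 6.
Then p(5) = 36.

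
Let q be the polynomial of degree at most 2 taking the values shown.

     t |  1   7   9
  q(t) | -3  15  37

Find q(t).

Write q(t) = at^2 + bt + c. Substituting each data point gives a linear system:
  a + b + c = -3
  49a + 7b + c = 15
  81a + 9b + c = 37
Solving the system yields a = 1, b = -5, c = 1.
So q(t) = t² - 5t + 1.
Check: q(9) = 37. ✓

q(t) = t^2 - 5t + 1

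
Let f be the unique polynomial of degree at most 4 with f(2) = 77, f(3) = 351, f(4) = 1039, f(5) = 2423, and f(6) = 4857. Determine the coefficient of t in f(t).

-1

Write f(t) = at^4 + bt^3 + ct^2 + dt + e. Substituting each data point gives a linear system:
  16a + 8b + 4c + 2d + e = 77
  81a + 27b + 9c + 3d + e = 351
  256a + 64b + 16c + 4d + e = 1039
  625a + 125b + 25c + 5d + e = 2423
  1296a + 216b + 36c + 6d + e = 4857
Solving the system yields a = 3, b = 5, c = -3, d = -1, e = 3.
So f(t) = 3t^4 + 5t^3 - 3t^2 - t + 3.
The coefficient of t is -1.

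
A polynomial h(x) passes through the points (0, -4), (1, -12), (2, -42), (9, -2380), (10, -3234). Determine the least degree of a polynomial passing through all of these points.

3

Divided differences on the nodes 0, 1, 2, 9, 10:
  order 0: -4  -12  -42  -2380  -3234
  order 1: -8  -30  -334  -854
  order 2: -11  -38  -65
  order 3: -3  -3
  order 4: 0
The order-3 divided differences are all -3 (nonzero) and every higher order vanishes, so the data lies on a polynomial of degree exactly 3.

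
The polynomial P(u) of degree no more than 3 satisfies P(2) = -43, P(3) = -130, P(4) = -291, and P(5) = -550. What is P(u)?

P(u) = -4u^3 - u^2 - 6u + 5

Using the Lagrange interpolation formula with nodes 2, 3, 4, 5:
  L_0(u) = (u - 3)(u - 4)(u - 5) / -6
  L_1(u) = (u - 2)(u - 4)(u - 5) / 2
  L_2(u) = (u - 2)(u - 3)(u - 5) / -2
  L_3(u) = (u - 2)(u - 3)(u - 4) / 6
Then P(u) = -43·L_0(u) - 130·L_1(u) - 291·L_2(u) - 550·L_3(u).
Expanding and collecting terms gives P(u) = -4u^3 - u^2 - 6u + 5.
Check: P(4) = -291. ✓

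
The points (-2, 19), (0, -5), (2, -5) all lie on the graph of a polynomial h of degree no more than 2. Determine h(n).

Using the Lagrange interpolation formula with nodes -2, 0, 2:
  L_0(n) = n(n - 2) / 8
  L_1(n) = (n + 2)(n - 2) / -4
  L_2(n) = (n + 2)n / 8
Then h(n) = 19·L_0(n) - 5·L_1(n) - 5·L_2(n).
Expanding and collecting terms gives h(n) = 3n^2 - 6n - 5.
Check: h(2) = -5. ✓

h(n) = 3n^2 - 6n - 5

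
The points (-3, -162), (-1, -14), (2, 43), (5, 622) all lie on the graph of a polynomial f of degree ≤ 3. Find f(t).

f(t) = 5t^3 - t^2 + 5t - 3

Write f(t) = at^3 + bt^2 + ct + d. Substituting each data point gives a linear system:
  -27a + 9b - 3c + d = -162
  -a + b - c + d = -14
  8a + 4b + 2c + d = 43
  125a + 25b + 5c + d = 622
Solving the system yields a = 5, b = -1, c = 5, d = -3.
So f(t) = 5t³ - t² + 5t - 3.
Check: f(-1) = -14. ✓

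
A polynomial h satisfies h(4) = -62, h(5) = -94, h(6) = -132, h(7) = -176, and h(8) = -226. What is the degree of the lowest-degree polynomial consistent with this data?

2

Forward differences of the values at n = 4, 5, 6, 7, 8:
  h  : -62  -94  -132  -176  -226
  Δ  : -32  -38  -44  -50
  Δ^2: -6  -6  -6
  Δ^3: 0  0
  Δ^4: 0
The second differences are constant (-6) and nonzero, while all higher differences vanish, so the minimal degree is 2.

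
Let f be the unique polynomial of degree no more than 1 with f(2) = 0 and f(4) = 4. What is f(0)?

Using the Lagrange interpolation formula with nodes 2, 4:
  L_0(n) = (n - 4) / -2
  L_1(n) = (n - 2) / 2
Then f(n) = 0·L_0(n) + 4·L_1(n).
Expanding and collecting terms gives f(n) = 2n - 4.
Evaluating at n = 0: f(0) = -4.

-4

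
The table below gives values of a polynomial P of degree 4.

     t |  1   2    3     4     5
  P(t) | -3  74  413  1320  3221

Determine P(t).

Write P(t) = at^4 + bt^3 + ct^2 + dt + e. Substituting each data point gives a linear system:
  a + b + c + d + e = -3
  16a + 8b + 4c + 2d + e = 74
  81a + 27b + 9c + 3d + e = 413
  256a + 64b + 16c + 4d + e = 1320
  625a + 125b + 25c + 5d + e = 3221
Solving the system yields a = 5, b = 1, c = 0, d = -5, e = -4.
So P(t) = 5t^4 + t^3 - 5t - 4.
Check: P(3) = 413. ✓

P(t) = 5t^4 + t^3 - 5t - 4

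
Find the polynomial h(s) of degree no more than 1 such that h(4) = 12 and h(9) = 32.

h(s) = 4s - 4

Using the Lagrange interpolation formula with nodes 4, 9:
  L_0(s) = (s - 9) / -5
  L_1(s) = (s - 4) / 5
Then h(s) = 12·L_0(s) + 32·L_1(s).
Expanding and collecting terms gives h(s) = 4s - 4.
Check: h(4) = 12. ✓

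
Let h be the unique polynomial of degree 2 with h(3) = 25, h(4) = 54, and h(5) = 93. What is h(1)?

-3

Using the Lagrange interpolation formula with nodes 3, 4, 5:
  L_0(x) = (x - 4)(x - 5) / 2
  L_1(x) = (x - 3)(x - 5) / -1
  L_2(x) = (x - 3)(x - 4) / 2
Then h(x) = 25·L_0(x) + 54·L_1(x) + 93·L_2(x).
Expanding and collecting terms gives h(x) = 5x^2 - 6x - 2.
Evaluating at x = 1: h(1) = -3.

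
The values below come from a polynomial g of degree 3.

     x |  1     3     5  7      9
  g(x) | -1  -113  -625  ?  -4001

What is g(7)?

The 4 known points determine the degree-3 polynomial uniquely.
Write g(x) = ax^3 + bx^2 + cx + d. Substituting each data point gives a linear system:
  a + b + c + d = -1
  27a + 9b + 3c + d = -113
  125a + 25b + 5c + d = -625
  729a + 81b + 9c + d = -4001
Solving the system yields a = -6, b = 4, c = 6, d = -5.
So g(x) = -6x^3 + 4x^2 + 6x - 5.
Then g(7) = -1825.

-1825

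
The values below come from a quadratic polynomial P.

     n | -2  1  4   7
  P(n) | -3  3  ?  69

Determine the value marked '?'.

27

On equispaced nodes a degree-2 polynomial has vanishing third forward difference, so
  - P(-2) + 3·P(1) - 3·P(4) + P(7) = 0.
Substituting the known values and solving for P(4):
  -3·P(4) = -81
  P(4) = 27.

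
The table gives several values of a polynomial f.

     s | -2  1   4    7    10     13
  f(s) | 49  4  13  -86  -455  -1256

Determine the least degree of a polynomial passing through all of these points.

3

Forward differences of the values at s = -2, 1, 4, 7, 10, 13:
  f  : 49  4  13  -86  -455  -1256
  Δ  : -45  9  -99  -369  -801
  Δ^2: 54  -108  -270  -432
  Δ^3: -162  -162  -162
  Δ^4: 0  0
  Δ^5: 0
The third differences are constant (-162) and nonzero, while all higher differences vanish, so the minimal degree is 3.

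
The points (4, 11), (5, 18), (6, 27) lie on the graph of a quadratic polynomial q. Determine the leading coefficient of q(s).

1

Write q(s) = as^2 + bs + c. Substituting each data point gives a linear system:
  16a + 4b + c = 11
  25a + 5b + c = 18
  36a + 6b + c = 27
Solving the system yields a = 1, b = -2, c = 3.
So q(s) = s^2 - 2s + 3.
The leading coefficient is 1.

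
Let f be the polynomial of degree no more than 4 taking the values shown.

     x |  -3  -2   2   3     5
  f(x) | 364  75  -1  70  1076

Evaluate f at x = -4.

Write f(x) = ax^4 + bx^3 + cx^2 + dx + e. Substituting each data point gives a linear system:
  81a - 27b + 9c - 3d + e = 364
  16a - 8b + 4c - 2d + e = 75
  16a + 8b + 4c + 2d + e = -1
  81a + 27b + 9c + 3d + e = 70
  625a + 125b + 25c + 5d + e = 1076
Solving the system yields a = 3, b = -6, c = -3, d = 5, e = 1.
So f(x) = 3x^4 - 6x^3 - 3x^2 + 5x + 1.
Then f(-4) = 1085.

1085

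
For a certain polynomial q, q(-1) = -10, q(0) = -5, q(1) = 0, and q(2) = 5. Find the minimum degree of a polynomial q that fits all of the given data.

1

Forward differences of the values at s = -1, 0, 1, 2:
  q  : -10  -5  0  5
  Δ  : 5  5  5
  Δ^2: 0  0
  Δ^3: 0
The first differences are constant (5) and nonzero, while all higher differences vanish, so the minimal degree is 1.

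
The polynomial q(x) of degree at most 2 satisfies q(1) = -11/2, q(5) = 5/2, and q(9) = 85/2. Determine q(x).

q(x) = x^2 - 4x - 5/2

Using the Lagrange interpolation formula with nodes 1, 5, 9:
  L_0(x) = (x - 5)(x - 9) / 32
  L_1(x) = (x - 1)(x - 9) / -16
  L_2(x) = (x - 1)(x - 5) / 32
Then q(x) = -11/2·L_0(x) + 5/2·L_1(x) + 85/2·L_2(x).
Expanding and collecting terms gives q(x) = x^2 - 4x - 5/2.
Check: q(5) = 5/2. ✓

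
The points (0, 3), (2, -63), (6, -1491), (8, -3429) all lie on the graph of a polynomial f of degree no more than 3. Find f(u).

f(u) = -6u^3 - 6u^2 + 3u + 3

Using the Lagrange interpolation formula with nodes 0, 2, 6, 8:
  L_0(u) = (u - 2)(u - 6)(u - 8) / -96
  L_1(u) = u(u - 6)(u - 8) / 48
  L_2(u) = u(u - 2)(u - 8) / -48
  L_3(u) = u(u - 2)(u - 6) / 96
Then f(u) = 3·L_0(u) - 63·L_1(u) - 1491·L_2(u) - 3429·L_3(u).
Expanding and collecting terms gives f(u) = -6u^3 - 6u^2 + 3u + 3.
Check: f(2) = -63. ✓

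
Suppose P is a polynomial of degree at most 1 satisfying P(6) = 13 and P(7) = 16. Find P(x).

P(x) = 3x - 5

Using the Lagrange interpolation formula with nodes 6, 7:
  L_0(x) = (x - 7) / -1
  L_1(x) = (x - 6) / 1
Then P(x) = 13·L_0(x) + 16·L_1(x).
Expanding and collecting terms gives P(x) = 3x - 5.
Check: P(7) = 16. ✓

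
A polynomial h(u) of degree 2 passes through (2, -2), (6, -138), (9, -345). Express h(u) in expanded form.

h(u) = -5u^2 + 6u + 6

Write h(u) = au^2 + bu + c. Substituting each data point gives a linear system:
  4a + 2b + c = -2
  36a + 6b + c = -138
  81a + 9b + c = -345
Solving the system yields a = -5, b = 6, c = 6.
So h(u) = -5u² + 6u + 6.
Check: h(2) = -2. ✓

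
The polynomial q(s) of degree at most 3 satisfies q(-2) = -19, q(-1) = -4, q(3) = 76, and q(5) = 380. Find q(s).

q(s) = 3s^3 + s^2 - 3s - 5

Write q(s) = as^3 + bs^2 + cs + d. Substituting each data point gives a linear system:
  -8a + 4b - 2c + d = -19
  -a + b - c + d = -4
  27a + 9b + 3c + d = 76
  125a + 25b + 5c + d = 380
Solving the system yields a = 3, b = 1, c = -3, d = -5.
So q(s) = 3s³ + s² - 3s - 5.
Check: q(-2) = -19. ✓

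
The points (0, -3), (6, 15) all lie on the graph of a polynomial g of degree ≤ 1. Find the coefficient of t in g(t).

Write g(t) = at + b. Substituting each data point gives a linear system:
  b = -3
  6a + b = 15
Solving the system yields a = 3, b = -3.
So g(t) = 3t - 3.
The leading coefficient is 3.

3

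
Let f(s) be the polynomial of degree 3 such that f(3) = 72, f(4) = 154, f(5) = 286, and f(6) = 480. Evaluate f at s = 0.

6

Write f(s) = as^3 + bs^2 + cs + d. Substituting each data point gives a linear system:
  27a + 9b + 3c + d = 72
  64a + 16b + 4c + d = 154
  125a + 25b + 5c + d = 286
  216a + 36b + 6c + d = 480
Solving the system yields a = 2, b = 1, c = 1, d = 6.
So f(s) = 2s^3 + s^2 + s + 6.
Then f(0) = 6.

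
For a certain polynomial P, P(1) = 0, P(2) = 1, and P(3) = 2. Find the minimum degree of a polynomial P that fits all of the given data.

Forward differences of the values at s = 1, 2, 3:
  P  : 0  1  2
  Δ  : 1  1
  Δ^2: 0
The first differences are constant (1) and nonzero, while all higher differences vanish, so the minimal degree is 1.

1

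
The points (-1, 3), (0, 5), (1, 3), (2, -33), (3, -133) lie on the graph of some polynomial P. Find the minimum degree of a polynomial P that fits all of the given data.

3

Forward differences of the values at u = -1, 0, 1, 2, 3:
  P  : 3  5  3  -33  -133
  Δ  : 2  -2  -36  -100
  Δ^2: -4  -34  -64
  Δ^3: -30  -30
  Δ^4: 0
The third differences are constant (-30) and nonzero, while all higher differences vanish, so the minimal degree is 3.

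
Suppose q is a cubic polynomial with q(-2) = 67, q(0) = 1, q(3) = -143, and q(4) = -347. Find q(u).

Write q(u) = au^3 + bu^2 + cu + d. Substituting each data point gives a linear system:
  -8a + 4b - 2c + d = 67
  d = 1
  27a + 9b + 3c + d = -143
  64a + 16b + 4c + d = -347
Solving the system yields a = -6, b = 3, c = -3, d = 1.
So q(u) = -6u³ + 3u² - 3u + 1.
Check: q(4) = -347. ✓

q(u) = -6u^3 + 3u^2 - 3u + 1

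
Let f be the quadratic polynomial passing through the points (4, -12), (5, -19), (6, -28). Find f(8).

Using the Lagrange interpolation formula with nodes 4, 5, 6:
  L_0(t) = (t - 5)(t - 6) / 2
  L_1(t) = (t - 4)(t - 6) / -1
  L_2(t) = (t - 4)(t - 5) / 2
Then f(t) = -12·L_0(t) - 19·L_1(t) - 28·L_2(t).
Expanding and collecting terms gives f(t) = -t^2 + 2t - 4.
Evaluating at t = 8: f(8) = -52.

-52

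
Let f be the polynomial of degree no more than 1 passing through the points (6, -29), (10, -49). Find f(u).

Write f(u) = au + b. Substituting each data point gives a linear system:
  6a + b = -29
  10a + b = -49
Solving the system yields a = -5, b = 1.
So f(u) = -5u + 1.
Check: f(6) = -29. ✓

f(u) = -5u + 1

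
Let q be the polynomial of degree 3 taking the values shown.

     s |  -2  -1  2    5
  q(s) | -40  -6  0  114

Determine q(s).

Write q(s) = as^3 + bs^2 + cs + d. Substituting each data point gives a linear system:
  -8a + 4b - 2c + d = -40
  -a + b - c + d = -6
  8a + 4b + 2c + d = 0
  125a + 25b + 5c + d = 114
Solving the system yields a = 2, b = -6, c = 2, d = 4.
So q(s) = 2s³ - 6s² + 2s + 4.
Check: q(-2) = -40. ✓

q(s) = 2s^3 - 6s^2 + 2s + 4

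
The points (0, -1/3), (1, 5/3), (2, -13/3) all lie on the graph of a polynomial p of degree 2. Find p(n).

Write p(n) = an^2 + bn + c. Substituting each data point gives a linear system:
  c = -1/3
  a + b + c = 5/3
  4a + 2b + c = -13/3
Solving the system yields a = -4, b = 6, c = -1/3.
So p(n) = -4n^2 + 6n - 1/3.
Check: p(0) = -1/3. ✓

p(n) = -4n^2 + 6n - 1/3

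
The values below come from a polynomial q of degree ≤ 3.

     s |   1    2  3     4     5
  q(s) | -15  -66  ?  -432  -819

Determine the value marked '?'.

The 4 known points determine the degree-3 polynomial uniquely.
Write q(s) = as^3 + bs^2 + cs + d. Substituting each data point gives a linear system:
  a + b + c + d = -15
  8a + 4b + 2c + d = -66
  64a + 16b + 4c + d = -432
  125a + 25b + 5c + d = -819
Solving the system yields a = -6, b = -2, c = -3, d = -4.
So q(s) = -6s^3 - 2s^2 - 3s - 4.
Then q(3) = -193.

-193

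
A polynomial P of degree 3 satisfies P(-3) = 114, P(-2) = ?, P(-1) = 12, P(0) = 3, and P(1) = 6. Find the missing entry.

On equispaced nodes a degree-3 polynomial has vanishing fourth forward difference, so
  P(-3) - 4·P(-2) + 6·P(-1) - 4·P(0) + P(1) = 0.
Substituting the known values and solving for P(-2):
  -4·P(-2) = -180
  P(-2) = 45.

45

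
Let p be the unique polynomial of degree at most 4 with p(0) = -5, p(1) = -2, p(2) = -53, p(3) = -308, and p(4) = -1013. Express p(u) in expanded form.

Write p(u) = au^4 + bu^3 + cu^2 + du + e. Substituting each data point gives a linear system:
  e = -5
  a + b + c + d + e = -2
  16a + 8b + 4c + 2d + e = -53
  81a + 27b + 9c + 3d + e = -308
  256a + 64b + 16c + 4d + e = -1013
Solving the system yields a = -4, b = -1, c = 4, d = 4, e = -5.
So p(u) = -4u^4 - u^3 + 4u^2 + 4u - 5.
Check: p(1) = -2. ✓

p(u) = -4u^4 - u^3 + 4u^2 + 4u - 5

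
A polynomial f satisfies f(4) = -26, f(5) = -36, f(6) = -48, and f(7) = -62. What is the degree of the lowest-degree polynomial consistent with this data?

Forward differences of the values at u = 4, 5, 6, 7:
  f  : -26  -36  -48  -62
  Δ  : -10  -12  -14
  Δ^2: -2  -2
  Δ^3: 0
The second differences are constant (-2) and nonzero, while all higher differences vanish, so the minimal degree is 2.

2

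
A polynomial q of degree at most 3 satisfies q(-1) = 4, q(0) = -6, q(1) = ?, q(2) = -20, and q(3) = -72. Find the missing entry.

-6

On equispaced nodes a degree-3 polynomial has vanishing fourth forward difference, so
  q(-1) - 4·q(0) + 6·q(1) - 4·q(2) + q(3) = 0.
Substituting the known values and solving for q(1):
  6·q(1) = -36
  q(1) = -6.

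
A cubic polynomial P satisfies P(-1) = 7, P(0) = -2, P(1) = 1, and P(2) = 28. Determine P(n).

Write P(n) = an^3 + bn^2 + cn + d. Substituting each data point gives a linear system:
  -a + b - c + d = 7
  d = -2
  a + b + c + d = 1
  8a + 4b + 2c + d = 28
Solving the system yields a = 2, b = 6, c = -5, d = -2.
So P(n) = 2n^3 + 6n^2 - 5n - 2.
Check: P(2) = 28. ✓

P(n) = 2n^3 + 6n^2 - 5n - 2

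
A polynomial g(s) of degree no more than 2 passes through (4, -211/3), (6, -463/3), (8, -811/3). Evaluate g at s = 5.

Using the Lagrange interpolation formula with nodes 4, 6, 8:
  L_0(s) = (s - 6)(s - 8) / 8
  L_1(s) = (s - 4)(s - 8) / -4
  L_2(s) = (s - 4)(s - 6) / 8
Then g(s) = -211/3·L_0(s) - 463/3·L_1(s) - 811/3·L_2(s).
Expanding and collecting terms gives g(s) = -4s² - 2s + 5/3.
Evaluating at s = 5: g(5) = -325/3.

-325/3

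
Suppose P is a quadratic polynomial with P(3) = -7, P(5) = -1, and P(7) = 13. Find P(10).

Using the Lagrange interpolation formula with nodes 3, 5, 7:
  L_0(s) = (s - 5)(s - 7) / 8
  L_1(s) = (s - 3)(s - 7) / -4
  L_2(s) = (s - 3)(s - 5) / 8
Then P(s) = -7·L_0(s) - 1·L_1(s) + 13·L_2(s).
Expanding and collecting terms gives P(s) = s^2 - 5s - 1.
Evaluating at s = 10: P(10) = 49.

49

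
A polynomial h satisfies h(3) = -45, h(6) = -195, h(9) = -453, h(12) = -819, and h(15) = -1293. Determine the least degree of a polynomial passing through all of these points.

2

Forward differences of the values at u = 3, 6, 9, 12, 15:
  h  : -45  -195  -453  -819  -1293
  Δ  : -150  -258  -366  -474
  Δ^2: -108  -108  -108
  Δ^3: 0  0
  Δ^4: 0
The second differences are constant (-108) and nonzero, while all higher differences vanish, so the minimal degree is 2.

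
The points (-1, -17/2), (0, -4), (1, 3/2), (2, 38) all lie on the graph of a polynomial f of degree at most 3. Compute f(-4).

-316

Forward differences of the values at t = -1, 0, 1, 2:
  f  : -17/2  -4  3/2  38
  Δ  : 9/2  11/2  73/2
  Δ^2: 1  31
  Δ^3: 30
The third differences are constant, confirming degree 3.
Interpolating (Newton forward form) and evaluating at t = -4 gives f(-4) = -316.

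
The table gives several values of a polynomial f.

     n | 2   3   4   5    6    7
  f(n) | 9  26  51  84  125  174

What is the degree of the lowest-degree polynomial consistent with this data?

2

Forward differences of the values at n = 2, 3, 4, 5, 6, 7:
  f  : 9  26  51  84  125  174
  Δ  : 17  25  33  41  49
  Δ^2: 8  8  8  8
  Δ^3: 0  0  0
  Δ^4: 0  0
  Δ^5: 0
The second differences are constant (8) and nonzero, while all higher differences vanish, so the minimal degree is 2.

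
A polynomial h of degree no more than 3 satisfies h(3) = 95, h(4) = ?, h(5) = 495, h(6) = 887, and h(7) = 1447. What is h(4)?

241

On equispaced nodes a degree-3 polynomial has vanishing fourth forward difference, so
  h(3) - 4·h(4) + 6·h(5) - 4·h(6) + h(7) = 0.
Substituting the known values and solving for h(4):
  -4·h(4) = -964
  h(4) = 241.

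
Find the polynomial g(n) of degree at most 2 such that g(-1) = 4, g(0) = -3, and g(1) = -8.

g(n) = n^2 - 6n - 3

Using the Lagrange interpolation formula with nodes -1, 0, 1:
  L_0(n) = n(n - 1) / 2
  L_1(n) = (n + 1)(n - 1) / -1
  L_2(n) = (n + 1)n / 2
Then g(n) = 4·L_0(n) - 3·L_1(n) - 8·L_2(n).
Expanding and collecting terms gives g(n) = n^2 - 6n - 3.
Check: g(0) = -3. ✓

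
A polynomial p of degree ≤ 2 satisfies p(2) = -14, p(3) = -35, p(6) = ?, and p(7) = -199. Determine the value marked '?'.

-146

The 3 known points determine the degree-2 polynomial uniquely.
Write p(s) = as^2 + bs + c. Substituting each data point gives a linear system:
  4a + 2b + c = -14
  9a + 3b + c = -35
  49a + 7b + c = -199
Solving the system yields a = -4, b = -1, c = 4.
So p(s) = -4s^2 - s + 4.
Then p(6) = -146.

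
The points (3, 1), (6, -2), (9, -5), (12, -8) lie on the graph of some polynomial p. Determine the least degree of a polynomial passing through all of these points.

1

Forward differences of the values at x = 3, 6, 9, 12:
  p  : 1  -2  -5  -8
  Δ  : -3  -3  -3
  Δ^2: 0  0
  Δ^3: 0
The first differences are constant (-3) and nonzero, while all higher differences vanish, so the minimal degree is 1.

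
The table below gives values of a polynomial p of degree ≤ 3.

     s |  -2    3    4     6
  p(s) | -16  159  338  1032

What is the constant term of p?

6

Write p(s) = as^3 + bs^2 + cs + d. Substituting each data point gives a linear system:
  -8a + 4b - 2c + d = -16
  27a + 9b + 3c + d = 159
  64a + 16b + 4c + d = 338
  216a + 36b + 6c + d = 1032
Solving the system yields a = 4, b = 4, c = 3, d = 6.
So p(s) = 4s^3 + 4s^2 + 3s + 6.
The constant term is 6.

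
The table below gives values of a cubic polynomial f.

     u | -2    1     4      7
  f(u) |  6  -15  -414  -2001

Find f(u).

Write f(u) = au^3 + bu^2 + cu + d. Substituting each data point gives a linear system:
  -8a + 4b - 2c + d = 6
  a + b + c + d = -15
  64a + 16b + 4c + d = -414
  343a + 49b + 7c + d = -2001
Solving the system yields a = -5, b = -6, c = 2, d = -6.
So f(u) = -5u³ - 6u² + 2u - 6.
Check: f(1) = -15. ✓

f(u) = -5u^3 - 6u^2 + 2u - 6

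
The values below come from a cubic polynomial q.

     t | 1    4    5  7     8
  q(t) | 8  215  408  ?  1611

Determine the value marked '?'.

1088

The 4 known points determine the degree-3 polynomial uniquely.
Write q(t) = at^3 + bt^2 + ct + d. Substituting each data point gives a linear system:
  a + b + c + d = 8
  64a + 16b + 4c + d = 215
  125a + 25b + 5c + d = 408
  512a + 64b + 8c + d = 1611
Solving the system yields a = 3, b = 1, c = 1, d = 3.
So q(t) = 3t³ + t² + t + 3.
Then q(7) = 1088.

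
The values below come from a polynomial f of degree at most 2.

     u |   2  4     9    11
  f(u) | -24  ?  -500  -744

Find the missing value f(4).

The 3 known points determine the degree-2 polynomial uniquely.
Write f(u) = au^2 + bu + c. Substituting each data point gives a linear system:
  4a + 2b + c = -24
  81a + 9b + c = -500
  121a + 11b + c = -744
Solving the system yields a = -6, b = -2, c = 4.
So f(u) = -6u² - 2u + 4.
Then f(4) = -100.

-100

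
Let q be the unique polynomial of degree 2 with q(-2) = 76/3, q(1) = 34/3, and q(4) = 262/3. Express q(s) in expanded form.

Write q(s) = as^2 + bs + c. Substituting each data point gives a linear system:
  4a - 2b + c = 76/3
  a + b + c = 34/3
  16a + 4b + c = 262/3
Solving the system yields a = 5, b = 1/3, c = 6.
So q(s) = 5s² + (1/3)s + 6.
Check: q(1) = 34/3. ✓

q(s) = 5s^2 + (1/3)s + 6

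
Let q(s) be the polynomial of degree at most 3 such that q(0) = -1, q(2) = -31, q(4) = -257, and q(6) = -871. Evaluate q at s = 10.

-4031

Forward differences of the values at s = 0, 2, 4, 6:
  q  : -1  -31  -257  -871
  Δ  : -30  -226  -614
  Δ^2: -196  -388
  Δ^3: -192
The third differences are constant, confirming degree 3.
Interpolating (Newton forward form) and evaluating at s = 10 gives q(10) = -4031.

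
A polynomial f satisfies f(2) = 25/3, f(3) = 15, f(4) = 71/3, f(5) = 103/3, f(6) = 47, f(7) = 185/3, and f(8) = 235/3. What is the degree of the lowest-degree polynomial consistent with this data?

2

Forward differences of the values at t = 2, 3, 4, 5, 6, 7, 8:
  f  : 25/3  15  71/3  103/3  47  185/3  235/3
  Δ  : 20/3  26/3  32/3  38/3  44/3  50/3
  Δ^2: 2  2  2  2  2
  Δ^3: 0  0  0  0
  Δ^4: 0  0  0
  Δ^5: 0  0
  Δ^6: 0
The second differences are constant (2) and nonzero, while all higher differences vanish, so the minimal degree is 2.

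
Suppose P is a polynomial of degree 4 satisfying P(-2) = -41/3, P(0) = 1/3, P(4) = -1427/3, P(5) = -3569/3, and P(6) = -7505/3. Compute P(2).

Write P(n) = an^4 + bn^3 + cn^2 + dn + e. Substituting each data point gives a linear system:
  16a - 8b + 4c - 2d + e = -41/3
  e = 1/3
  256a + 64b + 16c + 4d + e = -1427/3
  625a + 125b + 25c + 5d + e = -3569/3
  1296a + 216b + 36c + 6d + e = -7505/3
Solving the system yields a = -2, b = 0, c = 3, d = -3, e = 1/3.
So P(n) = -2n^4 + 3n^2 - 3n + 1/3.
Then P(2) = -77/3.

-77/3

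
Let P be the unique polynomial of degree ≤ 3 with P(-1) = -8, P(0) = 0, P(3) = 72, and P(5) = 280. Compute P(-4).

-152

Using the Lagrange interpolation formula with nodes -1, 0, 3, 5:
  L_0(x) = x(x - 3)(x - 5) / -24
  L_1(x) = (x + 1)(x - 3)(x - 5) / 15
  L_2(x) = (x + 1)x(x - 5) / -24
  L_3(x) = (x + 1)x(x - 3) / 60
Then P(x) = -8·L_0(x) + 0·L_1(x) + 72·L_2(x) + 280·L_3(x).
Expanding and collecting terms gives P(x) = 2x^3 + 6x.
Evaluating at x = -4: P(-4) = -152.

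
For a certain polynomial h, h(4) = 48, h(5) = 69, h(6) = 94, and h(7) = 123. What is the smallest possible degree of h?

2

Forward differences of the values at t = 4, 5, 6, 7:
  h  : 48  69  94  123
  Δ  : 21  25  29
  Δ^2: 4  4
  Δ^3: 0
The second differences are constant (4) and nonzero, while all higher differences vanish, so the minimal degree is 2.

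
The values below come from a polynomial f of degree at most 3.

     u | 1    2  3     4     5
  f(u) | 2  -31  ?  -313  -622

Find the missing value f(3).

On equispaced nodes a degree-3 polynomial has vanishing fourth forward difference, so
  f(1) - 4·f(2) + 6·f(3) - 4·f(4) + f(5) = 0.
Substituting the known values and solving for f(3):
  6·f(3) = -756
  f(3) = -126.

-126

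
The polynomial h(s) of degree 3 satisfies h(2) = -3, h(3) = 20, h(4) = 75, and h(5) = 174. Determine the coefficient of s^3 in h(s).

2

Write h(s) = as^3 + bs^2 + cs + d. Substituting each data point gives a linear system:
  8a + 4b + 2c + d = -3
  27a + 9b + 3c + d = 20
  64a + 16b + 4c + d = 75
  125a + 25b + 5c + d = 174
Solving the system yields a = 2, b = -2, c = -5, d = -1.
So h(s) = 2s³ - 2s² - 5s - 1.
The leading coefficient is 2.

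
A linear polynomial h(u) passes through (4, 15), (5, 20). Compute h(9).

Using the Lagrange interpolation formula with nodes 4, 5:
  L_0(u) = (u - 5) / -1
  L_1(u) = (u - 4) / 1
Then h(u) = 15·L_0(u) + 20·L_1(u).
Expanding and collecting terms gives h(u) = 5u - 5.
Evaluating at u = 9: h(9) = 40.

40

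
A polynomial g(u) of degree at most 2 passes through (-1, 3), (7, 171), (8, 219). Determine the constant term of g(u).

3

Write g(u) = au^2 + bu + c. Substituting each data point gives a linear system:
  a - b + c = 3
  49a + 7b + c = 171
  64a + 8b + c = 219
Solving the system yields a = 3, b = 3, c = 3.
So g(u) = 3u^2 + 3u + 3.
The constant term is 3.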